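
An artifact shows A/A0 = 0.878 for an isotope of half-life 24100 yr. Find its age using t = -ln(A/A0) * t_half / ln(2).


lambda = ln(2) / t_half = ln(2) / 24100 = 2.876129e-05 /yr
t = -ln(A/A0) / lambda
t = -ln(0.878) / 2.876129e-05
t = 4523.7 yr

4523.7


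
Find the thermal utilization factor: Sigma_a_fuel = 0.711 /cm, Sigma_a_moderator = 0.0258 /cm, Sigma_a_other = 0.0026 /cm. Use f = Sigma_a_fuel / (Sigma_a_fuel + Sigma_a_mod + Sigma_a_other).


f = Sigma_a_fuel / (Sigma_a_fuel + Sigma_a_mod + Sigma_a_other)
f = 0.711 / (0.711 + 0.0258 + 0.0026)
f = 0.96159

0.96159


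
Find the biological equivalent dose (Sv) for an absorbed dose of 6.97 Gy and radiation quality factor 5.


H = D * Q
H = 6.97 * 5
H = 34.850 Sv

34.850


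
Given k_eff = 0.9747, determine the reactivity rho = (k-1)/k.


rho = (k_eff - 1) / k_eff
rho = (0.9747 - 1) / 0.9747
rho = -0.025957

-0.025957


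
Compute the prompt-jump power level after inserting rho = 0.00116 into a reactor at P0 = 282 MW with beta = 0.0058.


P1/P0 = beta / (beta - rho)
P1/P0 = 0.0058 / (0.0058 - 0.00116) = 1.250000
P1 = 282 * 1.250000 = 352.50 MW

352.50


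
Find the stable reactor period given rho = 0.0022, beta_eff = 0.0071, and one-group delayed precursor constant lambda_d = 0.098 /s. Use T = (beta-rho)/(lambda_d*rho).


T = (beta - rho) / (lambda_d * rho)
T = (0.0071 - 0.0022) / (0.098 * 0.0022)
T = 22.727 s

22.727


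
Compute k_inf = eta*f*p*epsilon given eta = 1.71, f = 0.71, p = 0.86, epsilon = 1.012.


k_inf = eta * f * p * epsilon
k_inf = 1.71 * 0.71 * 0.86 * 1.012
k_inf = 1.0567

1.0567


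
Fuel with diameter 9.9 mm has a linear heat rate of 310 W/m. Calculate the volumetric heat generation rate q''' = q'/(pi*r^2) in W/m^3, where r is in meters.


r = D / 2 / 1000 = 9.9 / 2 / 1000 = 0.00495 m
q''' = q' / (pi * r^2)
q''' = 310 / (pi * 0.00495^2)
q''' = 4.0272e+06 W/m^3

4.0272e+06


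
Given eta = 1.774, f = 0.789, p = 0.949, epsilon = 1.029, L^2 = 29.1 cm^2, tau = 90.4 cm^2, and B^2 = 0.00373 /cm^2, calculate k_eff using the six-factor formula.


k_inf = eta*f*p*eps = 1.774*0.789*0.949*1.029 = 1.366823
P_TNL = 1/(1 + L^2*B^2) = 1/(1 + 29.1*0.00373) = 0.9020850
P_FNL = exp(-B^2*tau) = exp(-0.00373*90.4) = 0.7137718
k_eff = k_inf * P_TNL * P_FNL = 1.366823 * 0.9020850 * 0.7137718
k_eff = 0.88007

0.88007


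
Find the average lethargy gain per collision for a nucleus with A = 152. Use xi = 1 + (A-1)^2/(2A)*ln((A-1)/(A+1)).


xi = 1 + (A-1)^2/(2A) * ln((A-1)/(A+1))
xi = 1 + (152-1)^2/(2*152) * ln((152-1)/(152 +1))
xi = 0.013100

0.013100


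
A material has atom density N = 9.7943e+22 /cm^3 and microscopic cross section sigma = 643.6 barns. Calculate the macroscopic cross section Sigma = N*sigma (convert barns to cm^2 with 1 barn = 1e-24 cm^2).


Sigma = N * sigma_barns * 1e-24
Sigma = 9.7943e+22 * 643.6 * 1e-24
Sigma = 63.036 /cm

63.036


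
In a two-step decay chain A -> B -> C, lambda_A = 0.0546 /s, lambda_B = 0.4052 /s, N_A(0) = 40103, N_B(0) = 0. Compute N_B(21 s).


N_B(t) = lambda_A * N_A0 / (lambda_B - lambda_A) * [exp(-lambda_A*t) - exp(-lambda_B*t)]
exp(-0.0546*21) = 0.3177152; exp(-0.4052*21) = 2.016050e-04
N_B = 0.0546 * 40103 / (0.4052 - 0.0546) * (0.3177152 - 2.016050e-04)
N_B = 1983.0

1983.0


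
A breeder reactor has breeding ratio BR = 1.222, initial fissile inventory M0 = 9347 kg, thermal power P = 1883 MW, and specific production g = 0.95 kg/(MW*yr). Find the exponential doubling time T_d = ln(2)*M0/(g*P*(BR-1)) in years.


Breeding gain G = BR - 1 = 1.222 - 1 = 0.222
Fissile production rate = g * P * G = 0.95 * 1883 * 0.222 = 397.1247 kg/yr
T_d = ln(2) * M0 / (g * P * G)
T_d = ln(2) * 9347 / 397.1247 = 16.314 yr

16.314


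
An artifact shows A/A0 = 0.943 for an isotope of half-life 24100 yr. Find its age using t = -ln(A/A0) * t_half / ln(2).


lambda = ln(2) / t_half = ln(2) / 24100 = 2.876129e-05 /yr
t = -ln(A/A0) / lambda
t = -ln(0.943) / 2.876129e-05
t = 2040.6 yr

2040.6


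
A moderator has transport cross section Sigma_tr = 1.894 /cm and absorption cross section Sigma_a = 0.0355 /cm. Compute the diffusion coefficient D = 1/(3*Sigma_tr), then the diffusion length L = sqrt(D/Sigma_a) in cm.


D = 1 / (3 * Sigma_tr) = 1 / (3 * 1.894) = 0.1759944 cm
L = sqrt(D / Sigma_a)
L = sqrt(0.1759944 / 0.0355)
L = 2.2266 cm

2.2266


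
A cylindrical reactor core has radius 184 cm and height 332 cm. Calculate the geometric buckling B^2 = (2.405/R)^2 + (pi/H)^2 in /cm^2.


B^2 = (2.405/R)^2 + (pi/H)^2
B^2 = (2.405/184)^2 + (pi/332)^2
B^2 = 2.6038e-04 /cm^2

2.6038e-04


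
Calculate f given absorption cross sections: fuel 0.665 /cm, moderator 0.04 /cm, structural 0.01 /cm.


f = Sigma_a_fuel / (Sigma_a_fuel + Sigma_a_mod + Sigma_a_other)
f = 0.665 / (0.665 + 0.04 + 0.01)
f = 0.93007

0.93007


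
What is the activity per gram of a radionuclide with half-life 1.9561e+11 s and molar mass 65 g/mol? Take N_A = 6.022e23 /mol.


lambda = ln(2) / t_half = ln(2) / 1.9561e+11 = 3.543516e-12 /s
SA = lambda * N_A / M
SA = 3.543516e-12 * 6.022e23 / 65
SA = 3.2829e+10 Bq/g

3.2829e+10


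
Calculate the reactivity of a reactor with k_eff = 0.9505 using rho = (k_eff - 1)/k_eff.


rho = (k_eff - 1) / k_eff
rho = (0.9505 - 1) / 0.9505
rho = -0.052078

-0.052078


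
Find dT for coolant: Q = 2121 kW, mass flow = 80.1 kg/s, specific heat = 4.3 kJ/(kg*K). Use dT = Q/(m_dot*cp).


dT = Q / (m_dot * cp)
dT = 2121 / (80.1 * 4.3)
dT = 6.1580 C

6.1580


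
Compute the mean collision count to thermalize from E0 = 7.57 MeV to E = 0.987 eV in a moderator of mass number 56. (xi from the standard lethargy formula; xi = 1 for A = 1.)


xi = 1 + (A-1)^2/(2A)*ln((A-1)/(A+1)) = 0.03529286 (for A = 56)
n = ln(E0/E) / xi
n = ln(7.57e6 / 0.987) / 0.03529286
n = ln(7.669706e+06) / 0.03529286 = 449.18

449.18


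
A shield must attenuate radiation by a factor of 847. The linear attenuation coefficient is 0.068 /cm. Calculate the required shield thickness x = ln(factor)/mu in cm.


x = ln(factor) / mu
x = ln(847) / 0.068
x = 99.143 cm

99.143


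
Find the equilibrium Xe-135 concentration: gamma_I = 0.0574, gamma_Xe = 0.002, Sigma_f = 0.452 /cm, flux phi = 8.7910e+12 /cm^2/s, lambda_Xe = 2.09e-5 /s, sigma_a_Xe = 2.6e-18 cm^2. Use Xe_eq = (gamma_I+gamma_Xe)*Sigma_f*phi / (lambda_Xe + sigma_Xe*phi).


Xe_eq = (gamma_I + gamma_Xe) * Sigma_f * phi / (lambda_Xe + sigma_Xe * phi)
Numerator = (0.0574 + 0.002) * 0.452 * 8.7910e+12 = 2.360278e+11
Denominator = 2.09e-5 + 2.6e-18 * 8.7910e+12 = 4.375660e-05
Xe_eq = 2.360278e+11 / 4.375660e-05 = 5.3941e+15 /cm^3

5.3941e+15


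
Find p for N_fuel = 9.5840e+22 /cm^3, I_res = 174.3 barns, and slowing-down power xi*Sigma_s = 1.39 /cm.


p = exp(-N * I * 1e-24 / (xi*Sigma_s))
p = exp(-9.5840e+22 * 174.3 * 1e-24 / 1.39)
p = 6.0351e-06

6.0351e-06


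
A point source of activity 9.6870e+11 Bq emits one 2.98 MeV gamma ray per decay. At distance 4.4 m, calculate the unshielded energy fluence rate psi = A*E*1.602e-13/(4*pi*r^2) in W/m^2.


psi = A * E * 1.602e-13 / (4*pi*r^2)
psi = 9.6870e+11 * 2.98 * 1.602e-13 / (4*pi*4.4^2)
psi = 0.0019009 W/m^2

0.0019009


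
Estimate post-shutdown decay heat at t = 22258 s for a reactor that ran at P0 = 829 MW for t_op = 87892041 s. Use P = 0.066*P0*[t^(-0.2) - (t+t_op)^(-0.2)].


P/P0 = 0.066 * [t^(-0.2) - (t + t_op)^(-0.2)]
P/P0 = 0.066 * [22258^(-0.2) - (22258 + 87892041)^(-0.2)]
P/P0 = 0.066 * [0.1350525 - 0.02577437] = 0.007212357
P = 829 * 0.007212357 = 5.9790 MW

5.9790


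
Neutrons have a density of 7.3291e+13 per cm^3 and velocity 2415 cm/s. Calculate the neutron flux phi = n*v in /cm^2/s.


phi = n * v
phi = 7.3291e+13 * 2415
phi = 1.7700e+17 /cm^2/s

1.7700e+17


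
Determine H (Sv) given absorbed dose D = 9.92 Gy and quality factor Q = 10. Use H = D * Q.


H = D * Q
H = 9.92 * 10
H = 99.200 Sv

99.200


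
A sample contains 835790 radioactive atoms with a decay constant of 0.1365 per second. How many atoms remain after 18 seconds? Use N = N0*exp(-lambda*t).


N = N0 * exp(-lambda * t)
N = 835790 * exp(-0.1365 * 18)
N = 71620

71620


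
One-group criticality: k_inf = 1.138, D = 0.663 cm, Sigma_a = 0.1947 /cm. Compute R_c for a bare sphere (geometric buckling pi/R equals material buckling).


L^2 = D / Sigma_a = 0.663 / 0.1947 = 3.405239 cm^2
B_m^2 = (k_inf - 1) / L^2 = (1.138 - 1) / 3.405239 = 0.04052579 /cm^2
For a bare sphere: B_g = pi/R, so R_c = pi / sqrt(B_m^2)
R_c = pi / sqrt(0.04052579) = 15.606 cm

15.606


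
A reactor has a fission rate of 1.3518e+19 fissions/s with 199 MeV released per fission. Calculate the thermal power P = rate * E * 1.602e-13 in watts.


P = fission_rate * E_MeV * 1.602e-13
P = 1.3518e+19 * 199 * 1.602e-13
P = 4.3095e+08 W

4.3095e+08


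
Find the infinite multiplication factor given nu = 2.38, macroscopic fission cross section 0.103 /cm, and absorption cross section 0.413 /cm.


k_inf = nu * Sigma_f / Sigma_a
k_inf = 2.38 * 0.103 / 0.413
k_inf = 0.59356

0.59356


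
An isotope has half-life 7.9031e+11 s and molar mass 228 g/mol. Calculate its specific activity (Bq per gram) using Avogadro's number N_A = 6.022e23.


lambda = ln(2) / t_half = ln(2) / 7.9031e+11 = 8.770573e-13 /s
SA = lambda * N_A / M
SA = 8.770573e-13 * 6.022e23 / 228
SA = 2.3165e+09 Bq/g

2.3165e+09


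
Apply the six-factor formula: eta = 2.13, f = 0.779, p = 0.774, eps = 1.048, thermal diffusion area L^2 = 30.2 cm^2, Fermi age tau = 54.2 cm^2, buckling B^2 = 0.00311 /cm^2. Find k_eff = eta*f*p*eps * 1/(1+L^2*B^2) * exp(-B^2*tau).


k_inf = eta*f*p*eps = 2.13*0.779*0.774*1.048 = 1.345920
P_TNL = 1/(1 + L^2*B^2) = 1/(1 + 30.2*0.00311) = 0.9141420
P_FNL = exp(-B^2*tau) = exp(-0.00311*54.2) = 0.8448789
k_eff = k_inf * P_TNL * P_FNL = 1.345920 * 0.9141420 * 0.8448789
k_eff = 1.0395

1.0395


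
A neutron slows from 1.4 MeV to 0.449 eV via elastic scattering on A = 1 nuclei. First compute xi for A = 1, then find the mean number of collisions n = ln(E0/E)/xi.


xi = 1 + (A-1)^2/(2A)*ln((A-1)/(A+1)) = 1 (for A = 1)
n = ln(E0/E) / xi
n = ln(1.4e6 / 0.449) / 1
n = ln(3.118040e+06) / 1 = 14.953

14.953


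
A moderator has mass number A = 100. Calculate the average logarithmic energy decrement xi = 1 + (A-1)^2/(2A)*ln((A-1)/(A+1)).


xi = 1 + (A-1)^2/(2A) * ln((A-1)/(A+1))
xi = 1 + (100-1)^2/(2*100) * ln((100-1)/(100 +1))
xi = 0.019867

0.019867


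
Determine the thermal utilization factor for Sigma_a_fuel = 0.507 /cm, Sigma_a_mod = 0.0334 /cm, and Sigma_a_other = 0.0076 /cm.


f = Sigma_a_fuel / (Sigma_a_fuel + Sigma_a_mod + Sigma_a_other)
f = 0.507 / (0.507 + 0.0334 + 0.0076)
f = 0.92518

0.92518


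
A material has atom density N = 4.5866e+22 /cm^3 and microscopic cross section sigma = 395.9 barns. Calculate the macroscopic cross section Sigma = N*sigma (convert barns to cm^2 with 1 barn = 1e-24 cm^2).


Sigma = N * sigma_barns * 1e-24
Sigma = 4.5866e+22 * 395.9 * 1e-24
Sigma = 18.158 /cm

18.158


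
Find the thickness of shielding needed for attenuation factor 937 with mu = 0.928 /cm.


x = ln(factor) / mu
x = ln(937) / 0.928
x = 7.3736 cm

7.3736


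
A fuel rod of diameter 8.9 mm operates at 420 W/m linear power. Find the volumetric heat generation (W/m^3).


r = D / 2 / 1000 = 8.9 / 2 / 1000 = 0.00445 m
q''' = q' / (pi * r^2)
q''' = 420 / (pi * 0.00445^2)
q''' = 6.7512e+06 W/m^3

6.7512e+06


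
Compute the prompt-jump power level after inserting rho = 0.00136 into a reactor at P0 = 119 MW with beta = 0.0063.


P1/P0 = beta / (beta - rho)
P1/P0 = 0.0063 / (0.0063 - 0.00136) = 1.275304
P1 = 119 * 1.275304 = 151.76 MW

151.76


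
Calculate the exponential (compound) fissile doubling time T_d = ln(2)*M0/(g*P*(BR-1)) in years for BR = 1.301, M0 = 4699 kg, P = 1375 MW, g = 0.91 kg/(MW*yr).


Breeding gain G = BR - 1 = 1.301 - 1 = 0.301
Fissile production rate = g * P * G = 0.91 * 1375 * 0.301 = 376.62625 kg/yr
T_d = ln(2) * M0 / (g * P * G)
T_d = ln(2) * 4699 / 376.62625 = 8.6481 yr

8.6481


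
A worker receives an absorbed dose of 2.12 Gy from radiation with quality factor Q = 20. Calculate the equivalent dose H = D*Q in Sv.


H = D * Q
H = 2.12 * 20
H = 42.400 Sv

42.400


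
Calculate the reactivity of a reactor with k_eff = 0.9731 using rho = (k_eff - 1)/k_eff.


rho = (k_eff - 1) / k_eff
rho = (0.9731 - 1) / 0.9731
rho = -0.027644

-0.027644


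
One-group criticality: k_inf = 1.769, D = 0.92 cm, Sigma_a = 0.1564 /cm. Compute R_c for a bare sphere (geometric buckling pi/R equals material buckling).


L^2 = D / Sigma_a = 0.92 / 0.1564 = 5.882353 cm^2
B_m^2 = (k_inf - 1) / L^2 = (1.769 - 1) / 5.882353 = 0.1307300 /cm^2
For a bare sphere: B_g = pi/R, so R_c = pi / sqrt(B_m^2)
R_c = pi / sqrt(0.1307300) = 8.6888 cm

8.6888


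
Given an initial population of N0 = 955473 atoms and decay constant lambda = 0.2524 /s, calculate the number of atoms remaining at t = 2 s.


N = N0 * exp(-lambda * t)
N = 955473 * exp(-0.2524 * 2)
N = 576749

576749


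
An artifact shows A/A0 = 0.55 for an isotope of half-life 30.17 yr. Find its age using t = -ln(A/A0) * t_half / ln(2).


lambda = ln(2) / t_half = ln(2) / 30.17 = 0.02297472 /yr
t = -ln(A/A0) / lambda
t = -ln(0.55) / 0.02297472
t = 26.022 yr

26.022


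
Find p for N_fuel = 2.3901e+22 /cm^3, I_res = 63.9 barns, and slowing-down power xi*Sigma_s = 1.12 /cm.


p = exp(-N * I * 1e-24 / (xi*Sigma_s))
p = exp(-2.3901e+22 * 63.9 * 1e-24 / 1.12)
p = 0.25573

0.25573


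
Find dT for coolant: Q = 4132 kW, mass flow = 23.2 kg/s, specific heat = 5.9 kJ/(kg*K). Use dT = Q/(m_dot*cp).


dT = Q / (m_dot * cp)
dT = 4132 / (23.2 * 5.9)
dT = 30.187 C

30.187


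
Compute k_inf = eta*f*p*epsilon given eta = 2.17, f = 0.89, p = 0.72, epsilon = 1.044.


k_inf = eta * f * p * epsilon
k_inf = 2.17 * 0.89 * 0.72 * 1.044
k_inf = 1.4517

1.4517


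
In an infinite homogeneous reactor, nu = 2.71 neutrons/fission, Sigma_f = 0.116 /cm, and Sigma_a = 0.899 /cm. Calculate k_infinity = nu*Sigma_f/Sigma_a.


k_inf = nu * Sigma_f / Sigma_a
k_inf = 2.71 * 0.116 / 0.899
k_inf = 0.34968

0.34968


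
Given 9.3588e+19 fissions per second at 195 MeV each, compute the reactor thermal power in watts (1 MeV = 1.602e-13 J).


P = fission_rate * E_MeV * 1.602e-13
P = 9.3588e+19 * 195 * 1.602e-13
P = 2.9236e+09 W

2.9236e+09


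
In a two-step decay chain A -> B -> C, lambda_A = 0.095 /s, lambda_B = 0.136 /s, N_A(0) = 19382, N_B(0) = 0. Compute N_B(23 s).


N_B(t) = lambda_A * N_A0 / (lambda_B - lambda_A) * [exp(-lambda_A*t) - exp(-lambda_B*t)]
exp(-0.095*23) = 0.1124777; exp(-0.136*23) = 0.04380532
N_B = 0.095 * 19382 / (0.136 - 0.095) * (0.1124777 - 0.04380532)
N_B = 3084.0

3084.0


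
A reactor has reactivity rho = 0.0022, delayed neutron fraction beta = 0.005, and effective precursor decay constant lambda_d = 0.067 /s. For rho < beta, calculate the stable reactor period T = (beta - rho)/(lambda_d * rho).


T = (beta - rho) / (lambda_d * rho)
T = (0.005 - 0.0022) / (0.067 * 0.0022)
T = 18.996 s

18.996


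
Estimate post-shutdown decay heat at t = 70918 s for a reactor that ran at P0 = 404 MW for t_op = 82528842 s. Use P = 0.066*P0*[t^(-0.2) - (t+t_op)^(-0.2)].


P/P0 = 0.066 * [t^(-0.2) - (t + t_op)^(-0.2)]
P/P0 = 0.066 * [70918^(-0.2) - (70918 + 82528842)^(-0.2)]
P/P0 = 0.066 * [0.1071146 - 0.02609782] = 0.005347107
P = 404 * 0.005347107 = 2.1602 MW

2.1602


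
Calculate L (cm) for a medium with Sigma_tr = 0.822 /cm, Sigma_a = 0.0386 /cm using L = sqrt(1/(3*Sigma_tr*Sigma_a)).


D = 1 / (3 * Sigma_tr) = 1 / (3 * 0.822) = 0.4055150 cm
L = sqrt(D / Sigma_a)
L = sqrt(0.4055150 / 0.0386)
L = 3.2412 cm

3.2412


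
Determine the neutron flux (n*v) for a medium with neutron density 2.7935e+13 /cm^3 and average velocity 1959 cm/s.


phi = n * v
phi = 2.7935e+13 * 1959
phi = 5.4725e+16 /cm^2/s

5.4725e+16


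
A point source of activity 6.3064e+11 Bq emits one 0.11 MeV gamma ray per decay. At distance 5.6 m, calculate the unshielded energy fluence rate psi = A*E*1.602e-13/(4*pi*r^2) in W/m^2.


psi = A * E * 1.602e-13 / (4*pi*r^2)
psi = 6.3064e+11 * 0.11 * 1.602e-13 / (4*pi*5.6^2)
psi = 2.8200e-05 W/m^2

2.8200e-05


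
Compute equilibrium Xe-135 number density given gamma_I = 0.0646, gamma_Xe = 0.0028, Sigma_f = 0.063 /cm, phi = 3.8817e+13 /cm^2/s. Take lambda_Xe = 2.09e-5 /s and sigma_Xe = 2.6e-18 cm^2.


Xe_eq = (gamma_I + gamma_Xe) * Sigma_f * phi / (lambda_Xe + sigma_Xe * phi)
Numerator = (0.0646 + 0.0028) * 0.063 * 3.8817e+13 = 1.648247e+11
Denominator = 2.09e-5 + 2.6e-18 * 3.8817e+13 = 1.218242e-04
Xe_eq = 1.648247e+11 / 1.218242e-04 = 1.3530e+15 /cm^3

1.3530e+15


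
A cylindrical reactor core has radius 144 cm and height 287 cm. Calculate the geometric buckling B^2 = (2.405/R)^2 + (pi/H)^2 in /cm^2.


B^2 = (2.405/R)^2 + (pi/H)^2
B^2 = (2.405/144)^2 + (pi/287)^2
B^2 = 3.9876e-04 /cm^2

3.9876e-04


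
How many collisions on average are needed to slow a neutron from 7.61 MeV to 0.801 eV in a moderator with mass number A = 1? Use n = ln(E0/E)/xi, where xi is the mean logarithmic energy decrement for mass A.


xi = 1 + (A-1)^2/(2A)*ln((A-1)/(A+1)) = 1 (for A = 1)
n = ln(E0/E) / xi
n = ln(7.61e6 / 0.801) / 1
n = ln(9.500624e+06) / 1 = 16.067

16.067


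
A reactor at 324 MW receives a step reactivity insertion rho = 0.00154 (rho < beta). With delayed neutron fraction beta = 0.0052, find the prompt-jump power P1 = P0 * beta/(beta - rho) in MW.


P1/P0 = beta / (beta - rho)
P1/P0 = 0.0052 / (0.0052 - 0.00154) = 1.420765
P1 = 324 * 1.420765 = 460.33 MW

460.33


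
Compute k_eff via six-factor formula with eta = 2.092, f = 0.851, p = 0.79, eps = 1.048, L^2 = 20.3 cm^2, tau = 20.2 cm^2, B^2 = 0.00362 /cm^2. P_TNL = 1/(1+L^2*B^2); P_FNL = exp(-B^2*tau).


k_inf = eta*f*p*eps = 2.092*0.851*0.79*1.048 = 1.473939
P_TNL = 1/(1 + L^2*B^2) = 1/(1 + 20.3*0.00362) = 0.9315445
P_FNL = exp(-B^2*tau) = exp(-0.00362*20.2) = 0.9294856
k_eff = k_inf * P_TNL * P_FNL = 1.473939 * 0.9315445 * 0.9294856
k_eff = 1.2762

1.2762


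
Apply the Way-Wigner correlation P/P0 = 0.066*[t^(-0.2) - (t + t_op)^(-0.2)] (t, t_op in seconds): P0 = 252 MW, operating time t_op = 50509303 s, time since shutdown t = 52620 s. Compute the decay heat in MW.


P/P0 = 0.066 * [t^(-0.2) - (t + t_op)^(-0.2)]
P/P0 = 0.066 * [52620^(-0.2) - (52620 + 50509303)^(-0.2)]
P/P0 = 0.066 * [0.1137025 - 0.02878958] = 0.005604253
P = 252 * 0.005604253 = 1.4123 MW

1.4123


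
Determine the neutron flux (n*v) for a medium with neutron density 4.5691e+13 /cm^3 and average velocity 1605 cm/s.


phi = n * v
phi = 4.5691e+13 * 1605
phi = 7.3334e+16 /cm^2/s

7.3334e+16


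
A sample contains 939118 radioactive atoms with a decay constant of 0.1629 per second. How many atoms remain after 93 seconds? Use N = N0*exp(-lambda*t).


N = N0 * exp(-lambda * t)
N = 939118 * exp(-0.1629 * 93)
N = 0.24734

0.24734


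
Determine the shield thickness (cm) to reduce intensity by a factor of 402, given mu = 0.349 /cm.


x = ln(factor) / mu
x = ln(402) / 0.349
x = 17.182 cm

17.182


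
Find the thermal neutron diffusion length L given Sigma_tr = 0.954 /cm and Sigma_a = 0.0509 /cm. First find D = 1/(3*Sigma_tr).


D = 1 / (3 * Sigma_tr) = 1 / (3 * 0.954) = 0.3494060 cm
L = sqrt(D / Sigma_a)
L = sqrt(0.3494060 / 0.0509)
L = 2.6200 cm

2.6200


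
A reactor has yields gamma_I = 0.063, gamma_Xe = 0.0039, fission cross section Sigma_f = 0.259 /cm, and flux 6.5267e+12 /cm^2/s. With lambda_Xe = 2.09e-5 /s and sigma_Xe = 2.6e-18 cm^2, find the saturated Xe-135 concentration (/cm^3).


Xe_eq = (gamma_I + gamma_Xe) * Sigma_f * phi / (lambda_Xe + sigma_Xe * phi)
Numerator = (0.063 + 0.0039) * 0.259 * 6.5267e+12 = 1.130888e+11
Denominator = 2.09e-5 + 2.6e-18 * 6.5267e+12 = 3.786942e-05
Xe_eq = 1.130888e+11 / 3.786942e-05 = 2.9863e+15 /cm^3

2.9863e+15


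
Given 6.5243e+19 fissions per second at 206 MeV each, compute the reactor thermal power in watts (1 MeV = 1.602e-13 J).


P = fission_rate * E_MeV * 1.602e-13
P = 6.5243e+19 * 206 * 1.602e-13
P = 2.1531e+09 W

2.1531e+09


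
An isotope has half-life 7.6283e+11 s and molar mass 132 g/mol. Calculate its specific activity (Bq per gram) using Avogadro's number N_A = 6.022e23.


lambda = ln(2) / t_half = ln(2) / 7.6283e+11 = 9.086522e-13 /s
SA = lambda * N_A / M
SA = 9.086522e-13 * 6.022e23 / 132
SA = 4.1454e+09 Bq/g

4.1454e+09


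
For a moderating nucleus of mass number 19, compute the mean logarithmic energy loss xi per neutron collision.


xi = 1 + (A-1)^2/(2A) * ln((A-1)/(A+1))
xi = 1 + (19-1)^2/(2*19) * ln((19-1)/(19 +1))
xi = 0.10166

0.10166


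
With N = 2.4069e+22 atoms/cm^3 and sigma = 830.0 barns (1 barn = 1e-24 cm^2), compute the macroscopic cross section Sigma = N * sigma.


Sigma = N * sigma_barns * 1e-24
Sigma = 2.4069e+22 * 830.0 * 1e-24
Sigma = 19.977 /cm

19.977


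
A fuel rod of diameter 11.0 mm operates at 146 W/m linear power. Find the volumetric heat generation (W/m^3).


r = D / 2 / 1000 = 11.0 / 2 / 1000 = 0.0055 m
q''' = q' / (pi * r^2)
q''' = 146 / (pi * 0.0055^2)
q''' = 1.5363e+06 W/m^3

1.5363e+06


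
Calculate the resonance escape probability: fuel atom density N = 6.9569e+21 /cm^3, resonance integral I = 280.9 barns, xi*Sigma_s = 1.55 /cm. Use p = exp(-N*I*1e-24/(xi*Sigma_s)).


p = exp(-N * I * 1e-24 / (xi*Sigma_s))
p = exp(-6.9569e+21 * 280.9 * 1e-24 / 1.55)
p = 0.28344

0.28344


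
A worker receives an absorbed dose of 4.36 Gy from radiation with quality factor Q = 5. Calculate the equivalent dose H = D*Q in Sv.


H = D * Q
H = 4.36 * 5
H = 21.800 Sv

21.800


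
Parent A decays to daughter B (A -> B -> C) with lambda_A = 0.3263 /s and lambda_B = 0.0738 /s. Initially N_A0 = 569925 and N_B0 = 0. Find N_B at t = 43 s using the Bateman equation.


N_B(t) = lambda_A * N_A0 / (lambda_B - lambda_A) * [exp(-lambda_A*t) - exp(-lambda_B*t)]
exp(-0.3263*43) = 8.062274e-07; exp(-0.0738*43) = 0.04186103
N_B = 0.3263 * 569925 / (0.0738 - 0.3263) * (8.062274e-07 - 0.04186103)
N_B = 30830

30830


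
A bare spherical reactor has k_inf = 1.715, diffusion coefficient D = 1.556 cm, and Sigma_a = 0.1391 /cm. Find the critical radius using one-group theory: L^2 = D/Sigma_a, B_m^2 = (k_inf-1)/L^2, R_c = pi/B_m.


L^2 = D / Sigma_a = 1.556 / 0.1391 = 11.18620 cm^2
B_m^2 = (k_inf - 1) / L^2 = (1.715 - 1) / 11.18620 = 0.06391804 /cm^2
For a bare sphere: B_g = pi/R, so R_c = pi / sqrt(B_m^2)
R_c = pi / sqrt(0.06391804) = 12.426 cm

12.426


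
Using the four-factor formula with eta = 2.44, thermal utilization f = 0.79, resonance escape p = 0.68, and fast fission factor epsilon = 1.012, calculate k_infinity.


k_inf = eta * f * p * epsilon
k_inf = 2.44 * 0.79 * 0.68 * 1.012
k_inf = 1.3265

1.3265


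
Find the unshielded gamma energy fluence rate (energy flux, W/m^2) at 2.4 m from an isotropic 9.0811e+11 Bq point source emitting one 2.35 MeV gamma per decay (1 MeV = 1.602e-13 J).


psi = A * E * 1.602e-13 / (4*pi*r^2)
psi = 9.0811e+11 * 2.35 * 1.602e-13 / (4*pi*2.4^2)
psi = 0.0047232 W/m^2

0.0047232


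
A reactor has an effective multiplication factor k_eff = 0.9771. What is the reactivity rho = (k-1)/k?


rho = (k_eff - 1) / k_eff
rho = (0.9771 - 1) / 0.9771
rho = -0.023437

-0.023437


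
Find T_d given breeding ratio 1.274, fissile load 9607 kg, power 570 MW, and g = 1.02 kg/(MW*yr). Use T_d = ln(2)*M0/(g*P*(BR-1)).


Breeding gain G = BR - 1 = 1.274 - 1 = 0.274
Fissile production rate = g * P * G = 1.02 * 570 * 0.274 = 159.3036 kg/yr
T_d = ln(2) * M0 / (g * P * G)
T_d = ln(2) * 9607 / 159.3036 = 41.801 yr

41.801


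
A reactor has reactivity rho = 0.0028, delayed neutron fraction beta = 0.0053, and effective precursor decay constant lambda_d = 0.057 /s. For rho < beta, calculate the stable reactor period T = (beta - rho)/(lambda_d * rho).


T = (beta - rho) / (lambda_d * rho)
T = (0.0053 - 0.0028) / (0.057 * 0.0028)
T = 15.664 s

15.664


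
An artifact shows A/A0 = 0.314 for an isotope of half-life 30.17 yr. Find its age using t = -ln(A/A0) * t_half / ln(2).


lambda = ln(2) / t_half = ln(2) / 30.17 = 0.02297472 /yr
t = -ln(A/A0) / lambda
t = -ln(0.314) / 0.02297472
t = 50.419 yr

50.419


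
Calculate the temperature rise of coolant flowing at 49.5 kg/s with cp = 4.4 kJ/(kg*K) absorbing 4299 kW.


dT = Q / (m_dot * cp)
dT = 4299 / (49.5 * 4.4)
dT = 19.738 C

19.738


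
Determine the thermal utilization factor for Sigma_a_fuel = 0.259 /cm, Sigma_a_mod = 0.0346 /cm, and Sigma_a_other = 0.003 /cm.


f = Sigma_a_fuel / (Sigma_a_fuel + Sigma_a_mod + Sigma_a_other)
f = 0.259 / (0.259 + 0.0346 + 0.003)
f = 0.87323

0.87323


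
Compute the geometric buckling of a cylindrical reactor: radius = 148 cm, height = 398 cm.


B^2 = (2.405/R)^2 + (pi/H)^2
B^2 = (2.405/148)^2 + (pi/398)^2
B^2 = 3.2637e-04 /cm^2

3.2637e-04


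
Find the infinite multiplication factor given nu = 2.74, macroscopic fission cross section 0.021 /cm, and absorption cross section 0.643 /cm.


k_inf = nu * Sigma_f / Sigma_a
k_inf = 2.74 * 0.021 / 0.643
k_inf = 0.089487

0.089487


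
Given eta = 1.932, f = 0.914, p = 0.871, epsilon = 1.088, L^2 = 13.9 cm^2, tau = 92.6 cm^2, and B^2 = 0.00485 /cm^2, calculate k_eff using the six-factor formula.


k_inf = eta*f*p*eps = 1.932*0.914*0.871*1.088 = 1.673402
P_TNL = 1/(1 + L^2*B^2) = 1/(1 + 13.9*0.00485) = 0.9368427
P_FNL = exp(-B^2*tau) = exp(-0.00485*92.6) = 0.6381959
k_eff = k_inf * P_TNL * P_FNL = 1.673402 * 0.9368427 * 0.6381959
k_eff = 1.0005

1.0005


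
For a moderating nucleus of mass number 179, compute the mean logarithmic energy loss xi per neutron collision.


xi = 1 + (A-1)^2/(2A) * ln((A-1)/(A+1))
xi = 1 + (179-1)^2/(2*179) * ln((179-1)/(179 +1))
xi = 0.011132

0.011132


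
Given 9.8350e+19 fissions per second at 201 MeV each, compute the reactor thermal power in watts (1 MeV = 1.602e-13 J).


P = fission_rate * E_MeV * 1.602e-13
P = 9.8350e+19 * 201 * 1.602e-13
P = 3.1669e+09 W

3.1669e+09


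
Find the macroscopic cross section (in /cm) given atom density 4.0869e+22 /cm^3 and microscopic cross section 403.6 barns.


Sigma = N * sigma_barns * 1e-24
Sigma = 4.0869e+22 * 403.6 * 1e-24
Sigma = 16.495 /cm

16.495


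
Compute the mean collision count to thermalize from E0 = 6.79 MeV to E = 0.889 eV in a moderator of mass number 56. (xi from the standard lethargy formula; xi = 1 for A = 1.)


xi = 1 + (A-1)^2/(2A)*ln((A-1)/(A+1)) = 0.03529286 (for A = 56)
n = ln(E0/E) / xi
n = ln(6.79e6 / 0.889) / 0.03529286
n = ln(7.637795e+06) / 0.03529286 = 449.06

449.06


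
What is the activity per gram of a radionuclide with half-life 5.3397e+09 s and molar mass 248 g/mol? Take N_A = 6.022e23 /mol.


lambda = ln(2) / t_half = ln(2) / 5.3397e+09 = 1.298101e-10 /s
SA = lambda * N_A / M
SA = 1.298101e-10 * 6.022e23 / 248
SA = 3.1521e+11 Bq/g

3.1521e+11


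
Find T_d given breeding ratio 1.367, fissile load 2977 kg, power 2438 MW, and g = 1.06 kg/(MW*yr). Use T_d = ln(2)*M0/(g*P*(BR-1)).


Breeding gain G = BR - 1 = 1.367 - 1 = 0.367
Fissile production rate = g * P * G = 1.06 * 2438 * 0.367 = 948.43076 kg/yr
T_d = ln(2) * M0 / (g * P * G)
T_d = ln(2) * 2977 / 948.43076 = 2.1757 yr

2.1757


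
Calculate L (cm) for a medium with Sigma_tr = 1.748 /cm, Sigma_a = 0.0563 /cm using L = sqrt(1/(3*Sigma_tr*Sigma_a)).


D = 1 / (3 * Sigma_tr) = 1 / (3 * 1.748) = 0.1906941 cm
L = sqrt(D / Sigma_a)
L = sqrt(0.1906941 / 0.0563)
L = 1.8404 cm

1.8404


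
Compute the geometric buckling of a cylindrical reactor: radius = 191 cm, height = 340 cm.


B^2 = (2.405/R)^2 + (pi/H)^2
B^2 = (2.405/191)^2 + (pi/340)^2
B^2 = 2.4393e-04 /cm^2

2.4393e-04


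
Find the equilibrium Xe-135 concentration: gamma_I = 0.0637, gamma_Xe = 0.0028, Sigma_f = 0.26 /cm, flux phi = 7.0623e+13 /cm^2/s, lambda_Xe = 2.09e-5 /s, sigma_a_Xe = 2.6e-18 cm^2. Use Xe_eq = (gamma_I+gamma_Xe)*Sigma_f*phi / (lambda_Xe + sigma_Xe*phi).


Xe_eq = (gamma_I + gamma_Xe) * Sigma_f * phi / (lambda_Xe + sigma_Xe * phi)
Numerator = (0.0637 + 0.0028) * 0.26 * 7.0623e+13 = 1.221072e+12
Denominator = 2.09e-5 + 2.6e-18 * 7.0623e+13 = 2.045198e-04
Xe_eq = 1.221072e+12 / 2.045198e-04 = 5.9704e+15 /cm^3

5.9704e+15


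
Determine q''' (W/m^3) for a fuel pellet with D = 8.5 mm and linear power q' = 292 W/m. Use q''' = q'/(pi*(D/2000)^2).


r = D / 2 / 1000 = 8.5 / 2 / 1000 = 0.00425 m
q''' = q' / (pi * r^2)
q''' = 292 / (pi * 0.00425^2)
q''' = 5.1458e+06 W/m^3

5.1458e+06


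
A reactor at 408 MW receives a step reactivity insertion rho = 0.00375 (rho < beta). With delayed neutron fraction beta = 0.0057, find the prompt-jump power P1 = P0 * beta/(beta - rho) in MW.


P1/P0 = beta / (beta - rho)
P1/P0 = 0.0057 / (0.0057 - 0.00375) = 2.923077
P1 = 408 * 2.923077 = 1192.6 MW

1192.6


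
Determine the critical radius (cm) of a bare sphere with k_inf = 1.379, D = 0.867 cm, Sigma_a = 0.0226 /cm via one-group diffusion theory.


L^2 = D / Sigma_a = 0.867 / 0.0226 = 38.36283 cm^2
B_m^2 = (k_inf - 1) / L^2 = (1.379 - 1) / 38.36283 = 0.009879355 /cm^2
For a bare sphere: B_g = pi/R, so R_c = pi / sqrt(B_m^2)
R_c = pi / sqrt(0.009879355) = 31.607 cm

31.607


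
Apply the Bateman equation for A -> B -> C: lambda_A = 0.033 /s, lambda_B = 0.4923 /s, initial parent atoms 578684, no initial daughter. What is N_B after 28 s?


N_B(t) = lambda_A * N_A0 / (lambda_B - lambda_A) * [exp(-lambda_A*t) - exp(-lambda_B*t)]
exp(-0.033*28) = 0.3969281; exp(-0.4923*28) = 1.031600e-06
N_B = 0.033 * 578684 / (0.4923 - 0.033) * (0.3969281 - 1.031600e-06)
N_B = 16503

16503


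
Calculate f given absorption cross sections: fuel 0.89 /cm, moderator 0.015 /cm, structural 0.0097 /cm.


f = Sigma_a_fuel / (Sigma_a_fuel + Sigma_a_mod + Sigma_a_other)
f = 0.89 / (0.89 + 0.015 + 0.0097)
f = 0.97300

0.97300


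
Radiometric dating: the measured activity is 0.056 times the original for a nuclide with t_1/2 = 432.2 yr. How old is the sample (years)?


lambda = ln(2) / t_half = ln(2) / 432.2 = 0.001603765 /yr
t = -ln(A/A0) / lambda
t = -ln(0.056) / 0.001603765
t = 1797.3 yr

1797.3


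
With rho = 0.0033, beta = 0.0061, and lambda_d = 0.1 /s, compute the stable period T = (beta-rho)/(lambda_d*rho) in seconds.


T = (beta - rho) / (lambda_d * rho)
T = (0.0061 - 0.0033) / (0.1 * 0.0033)
T = 8.4848 s

8.4848


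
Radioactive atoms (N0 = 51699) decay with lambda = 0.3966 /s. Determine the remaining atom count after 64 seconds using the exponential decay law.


N = N0 * exp(-lambda * t)
N = 51699 * exp(-0.3966 * 64)
N = 4.8983e-07

4.8983e-07


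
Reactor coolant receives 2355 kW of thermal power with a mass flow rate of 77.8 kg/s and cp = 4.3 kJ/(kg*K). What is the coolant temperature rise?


dT = Q / (m_dot * cp)
dT = 2355 / (77.8 * 4.3)
dT = 7.0395 C

7.0395


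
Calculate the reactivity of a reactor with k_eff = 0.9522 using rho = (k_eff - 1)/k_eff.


rho = (k_eff - 1) / k_eff
rho = (0.9522 - 1) / 0.9522
rho = -0.050200

-0.050200


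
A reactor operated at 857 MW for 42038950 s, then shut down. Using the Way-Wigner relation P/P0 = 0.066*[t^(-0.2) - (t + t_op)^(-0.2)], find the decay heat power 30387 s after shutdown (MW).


P/P0 = 0.066 * [t^(-0.2) - (t + t_op)^(-0.2)]
P/P0 = 0.066 * [30387^(-0.2) - (30387 + 42038950)^(-0.2)]
P/P0 = 0.066 * [0.1269002 - 0.02986805] = 0.006404122
P = 857 * 0.006404122 = 5.4883 MW

5.4883


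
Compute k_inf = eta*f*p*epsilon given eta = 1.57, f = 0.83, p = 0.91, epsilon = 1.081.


k_inf = eta * f * p * epsilon
k_inf = 1.57 * 0.83 * 0.91 * 1.081
k_inf = 1.2819

1.2819


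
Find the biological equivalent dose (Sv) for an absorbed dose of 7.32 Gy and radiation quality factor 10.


H = D * Q
H = 7.32 * 10
H = 73.200 Sv

73.200


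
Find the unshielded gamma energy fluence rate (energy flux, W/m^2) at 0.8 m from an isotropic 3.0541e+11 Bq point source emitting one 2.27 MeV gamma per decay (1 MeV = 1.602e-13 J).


psi = A * E * 1.602e-13 / (4*pi*r^2)
psi = 3.0541e+11 * 2.27 * 1.602e-13 / (4*pi*0.8^2)
psi = 0.013810 W/m^2

0.013810


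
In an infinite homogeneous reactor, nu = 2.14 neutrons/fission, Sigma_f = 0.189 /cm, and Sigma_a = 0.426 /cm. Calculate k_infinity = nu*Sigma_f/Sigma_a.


k_inf = nu * Sigma_f / Sigma_a
k_inf = 2.14 * 0.189 / 0.426
k_inf = 0.94944

0.94944


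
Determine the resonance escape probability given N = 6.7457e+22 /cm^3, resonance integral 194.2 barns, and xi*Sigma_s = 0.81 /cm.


p = exp(-N * I * 1e-24 / (xi*Sigma_s))
p = exp(-6.7457e+22 * 194.2 * 1e-24 / 0.81)
p = 9.4655e-08

9.4655e-08


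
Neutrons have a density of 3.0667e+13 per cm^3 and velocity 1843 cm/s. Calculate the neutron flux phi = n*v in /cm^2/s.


phi = n * v
phi = 3.0667e+13 * 1843
phi = 5.6519e+16 /cm^2/s

5.6519e+16


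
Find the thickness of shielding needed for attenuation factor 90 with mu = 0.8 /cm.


x = ln(factor) / mu
x = ln(90) / 0.8
x = 5.6248 cm

5.6248


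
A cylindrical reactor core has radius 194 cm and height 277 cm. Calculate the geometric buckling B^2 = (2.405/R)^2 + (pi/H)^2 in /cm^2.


B^2 = (2.405/R)^2 + (pi/H)^2
B^2 = (2.405/194)^2 + (pi/277)^2
B^2 = 2.8231e-04 /cm^2

2.8231e-04


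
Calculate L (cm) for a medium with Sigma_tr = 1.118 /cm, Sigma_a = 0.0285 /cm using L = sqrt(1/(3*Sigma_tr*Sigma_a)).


D = 1 / (3 * Sigma_tr) = 1 / (3 * 1.118) = 0.2981515 cm
L = sqrt(D / Sigma_a)
L = sqrt(0.2981515 / 0.0285)
L = 3.2344 cm

3.2344


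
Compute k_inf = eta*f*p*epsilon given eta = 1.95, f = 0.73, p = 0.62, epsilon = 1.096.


k_inf = eta * f * p * epsilon
k_inf = 1.95 * 0.73 * 0.62 * 1.096
k_inf = 0.96730

0.96730


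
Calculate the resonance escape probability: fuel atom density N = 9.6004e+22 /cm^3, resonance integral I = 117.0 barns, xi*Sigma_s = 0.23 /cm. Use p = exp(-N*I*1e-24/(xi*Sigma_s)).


p = exp(-N * I * 1e-24 / (xi*Sigma_s))
p = exp(-9.6004e+22 * 117.0 * 1e-24 / 0.23)
p = 6.1722e-22

6.1722e-22


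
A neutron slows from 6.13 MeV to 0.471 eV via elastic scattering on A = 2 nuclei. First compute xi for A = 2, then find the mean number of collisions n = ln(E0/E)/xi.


xi = 1 + (A-1)^2/(2A)*ln((A-1)/(A+1)) = 0.7253469 (for A = 2)
n = ln(E0/E) / xi
n = ln(6.13e6 / 0.471) / 0.7253469
n = ln(1.301486e+07) / 0.7253469 = 22.585

22.585


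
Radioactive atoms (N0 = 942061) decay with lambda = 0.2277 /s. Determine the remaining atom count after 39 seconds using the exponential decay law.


N = N0 * exp(-lambda * t)
N = 942061 * exp(-0.2277 * 39)
N = 131.04

131.04


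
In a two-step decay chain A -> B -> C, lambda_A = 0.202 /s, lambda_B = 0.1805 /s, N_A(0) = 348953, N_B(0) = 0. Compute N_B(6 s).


N_B(t) = lambda_A * N_A0 / (lambda_B - lambda_A) * [exp(-lambda_A*t) - exp(-lambda_B*t)]
exp(-0.202*6) = 0.2976015; exp(-0.1805*6) = 0.3385783
N_B = 0.202 * 348953 / (0.1805 - 0.202) * (0.2976015 - 0.3385783)
N_B = 134344

134344


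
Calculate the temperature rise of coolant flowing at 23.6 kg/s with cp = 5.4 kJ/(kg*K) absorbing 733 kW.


dT = Q / (m_dot * cp)
dT = 733 / (23.6 * 5.4)
dT = 5.7517 C

5.7517


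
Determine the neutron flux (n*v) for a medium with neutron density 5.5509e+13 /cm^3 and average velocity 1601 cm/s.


phi = n * v
phi = 5.5509e+13 * 1601
phi = 8.8870e+16 /cm^2/s

8.8870e+16


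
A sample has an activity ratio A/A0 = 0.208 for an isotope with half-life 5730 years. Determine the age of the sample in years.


lambda = ln(2) / t_half = ln(2) / 5730 = 1.209681e-04 /yr
t = -ln(A/A0) / lambda
t = -ln(0.208) / 1.209681e-04
t = 12980 yr

12980


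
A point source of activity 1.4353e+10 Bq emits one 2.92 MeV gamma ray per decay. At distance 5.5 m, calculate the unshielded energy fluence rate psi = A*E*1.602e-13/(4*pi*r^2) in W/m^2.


psi = A * E * 1.602e-13 / (4*pi*r^2)
psi = 1.4353e+10 * 2.92 * 1.602e-13 / (4*pi*5.5^2)
psi = 1.7663e-05 W/m^2

1.7663e-05


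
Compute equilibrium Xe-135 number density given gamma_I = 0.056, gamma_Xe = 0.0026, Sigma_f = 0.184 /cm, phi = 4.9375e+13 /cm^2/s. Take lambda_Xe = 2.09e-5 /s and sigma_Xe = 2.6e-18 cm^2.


Xe_eq = (gamma_I + gamma_Xe) * Sigma_f * phi / (lambda_Xe + sigma_Xe * phi)
Numerator = (0.056 + 0.0026) * 0.184 * 4.9375e+13 = 5.323810e+11
Denominator = 2.09e-5 + 2.6e-18 * 4.9375e+13 = 1.492750e-04
Xe_eq = 5.323810e+11 / 1.492750e-04 = 3.5664e+15 /cm^3

3.5664e+15


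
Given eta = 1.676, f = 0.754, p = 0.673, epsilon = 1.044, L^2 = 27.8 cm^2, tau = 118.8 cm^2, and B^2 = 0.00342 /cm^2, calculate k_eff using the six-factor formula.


k_inf = eta*f*p*eps = 1.676*0.754*0.673*1.044 = 0.8878936
P_TNL = 1/(1 + L^2*B^2) = 1/(1 + 27.8*0.00342) = 0.9131786
P_FNL = exp(-B^2*tau) = exp(-0.00342*118.8) = 0.6661130
k_eff = k_inf * P_TNL * P_FNL = 0.8878936 * 0.9131786 * 0.6661130
k_eff = 0.54009

0.54009


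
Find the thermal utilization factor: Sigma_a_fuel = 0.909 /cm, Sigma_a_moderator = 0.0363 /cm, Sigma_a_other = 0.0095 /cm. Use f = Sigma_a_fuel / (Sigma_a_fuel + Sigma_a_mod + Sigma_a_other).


f = Sigma_a_fuel / (Sigma_a_fuel + Sigma_a_mod + Sigma_a_other)
f = 0.909 / (0.909 + 0.0363 + 0.0095)
f = 0.95203

0.95203


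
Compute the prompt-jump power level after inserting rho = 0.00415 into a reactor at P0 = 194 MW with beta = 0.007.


P1/P0 = beta / (beta - rho)
P1/P0 = 0.007 / (0.007 - 0.00415) = 2.456140
P1 = 194 * 2.456140 = 476.49 MW

476.49


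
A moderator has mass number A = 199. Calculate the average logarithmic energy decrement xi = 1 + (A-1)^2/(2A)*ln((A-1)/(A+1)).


xi = 1 + (A-1)^2/(2A) * ln((A-1)/(A+1))
xi = 1 + (199-1)^2/(2*199) * ln((199-1)/(199 +1))
xi = 0.010017

0.010017


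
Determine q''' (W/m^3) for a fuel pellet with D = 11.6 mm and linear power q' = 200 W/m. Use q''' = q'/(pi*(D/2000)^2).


r = D / 2 / 1000 = 11.6 / 2 / 1000 = 0.0058 m
q''' = q' / (pi * r^2)
q''' = 200 / (pi * 0.0058^2)
q''' = 1.8924e+06 W/m^3

1.8924e+06


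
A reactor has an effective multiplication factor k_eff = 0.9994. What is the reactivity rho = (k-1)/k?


rho = (k_eff - 1) / k_eff
rho = (0.9994 - 1) / 0.9994
rho = -6.0036e-04

-6.0036e-04


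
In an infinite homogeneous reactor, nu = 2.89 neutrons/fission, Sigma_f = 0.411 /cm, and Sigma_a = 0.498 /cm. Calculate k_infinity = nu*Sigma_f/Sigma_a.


k_inf = nu * Sigma_f / Sigma_a
k_inf = 2.89 * 0.411 / 0.498
k_inf = 2.3851

2.3851


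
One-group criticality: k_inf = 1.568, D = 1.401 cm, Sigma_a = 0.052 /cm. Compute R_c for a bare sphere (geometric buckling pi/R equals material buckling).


L^2 = D / Sigma_a = 1.401 / 0.052 = 26.94231 cm^2
B_m^2 = (k_inf - 1) / L^2 = (1.568 - 1) / 26.94231 = 0.02108208 /cm^2
For a bare sphere: B_g = pi/R, so R_c = pi / sqrt(B_m^2)
R_c = pi / sqrt(0.02108208) = 21.637 cm

21.637


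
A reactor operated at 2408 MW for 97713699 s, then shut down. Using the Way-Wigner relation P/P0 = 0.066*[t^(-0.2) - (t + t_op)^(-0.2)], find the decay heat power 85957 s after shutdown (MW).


P/P0 = 0.066 * [t^(-0.2) - (t + t_op)^(-0.2)]
P/P0 = 0.066 * [85957^(-0.2) - (85957 + 97713699)^(-0.2)]
P/P0 = 0.066 * [0.1030727 - 0.02523089] = 0.005137559
P = 2408 * 0.005137559 = 12.371 MW

12.371


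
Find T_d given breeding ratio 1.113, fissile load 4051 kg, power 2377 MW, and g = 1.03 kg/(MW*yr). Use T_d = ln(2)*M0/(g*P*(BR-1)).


Breeding gain G = BR - 1 = 1.113 - 1 = 0.113
Fissile production rate = g * P * G = 1.03 * 2377 * 0.113 = 276.65903 kg/yr
T_d = ln(2) * M0 / (g * P * G)
T_d = ln(2) * 4051 / 276.65903 = 10.149 yr

10.149


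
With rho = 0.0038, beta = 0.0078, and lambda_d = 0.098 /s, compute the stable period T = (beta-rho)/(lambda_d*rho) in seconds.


T = (beta - rho) / (lambda_d * rho)
T = (0.0078 - 0.0038) / (0.098 * 0.0038)
T = 10.741 s

10.741


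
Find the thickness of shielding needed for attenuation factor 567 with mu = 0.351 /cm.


x = ln(factor) / mu
x = ln(567) / 0.351
x = 18.064 cm

18.064
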